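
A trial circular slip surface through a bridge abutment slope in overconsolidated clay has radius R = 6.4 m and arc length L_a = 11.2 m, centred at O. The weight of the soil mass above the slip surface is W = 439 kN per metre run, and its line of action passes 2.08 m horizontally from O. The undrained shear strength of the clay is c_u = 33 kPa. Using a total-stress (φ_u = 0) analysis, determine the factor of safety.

Taking moments about the centre O, the resisting moment is provided by the undrained shear strength acting along the arc:
M_R = c_u·L_a·R = 33·11.20·6.4 = 2365.4 kN·m/m
M_D = W·d = 439·2.08 = 913.1 kN·m/m
FS = M_R / M_D = 2365.4 / 913.1 = 2.591

FS = 2.59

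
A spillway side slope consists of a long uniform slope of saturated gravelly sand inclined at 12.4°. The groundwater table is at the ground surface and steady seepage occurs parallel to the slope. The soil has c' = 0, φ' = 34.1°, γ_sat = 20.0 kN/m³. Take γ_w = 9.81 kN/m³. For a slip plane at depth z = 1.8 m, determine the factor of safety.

FS = 1.57

With seepage parallel to the slope and the water table at the surface, the effective normal stress on the slip plane uses the buoyant unit weight γ' = γ_sat − γ_w while the driving shear stress uses γ_sat:
FS = [c' + γ' z cos²β tanφ'] / [γ_sat z sinβ cosβ]
(For c' = 0 this reduces to FS = (γ'/γ_sat)·tanφ'/tanβ.)
γ' = 20.0 − 9.81 = 10.19 kN/m³
Numerator = 0.0 + 10.19·1.8·cos²12.4°·tan34.1° = 0.0 + 10.19·1.8·0.9539·0.6771 = 11.846 kPa
Denominator = 20.0·1.8·sin12.4°·cos12.4° = 20.0·1.8·0.2147·0.9767 = 7.550 kPa
FS = 11.846 / 7.550 = 1.569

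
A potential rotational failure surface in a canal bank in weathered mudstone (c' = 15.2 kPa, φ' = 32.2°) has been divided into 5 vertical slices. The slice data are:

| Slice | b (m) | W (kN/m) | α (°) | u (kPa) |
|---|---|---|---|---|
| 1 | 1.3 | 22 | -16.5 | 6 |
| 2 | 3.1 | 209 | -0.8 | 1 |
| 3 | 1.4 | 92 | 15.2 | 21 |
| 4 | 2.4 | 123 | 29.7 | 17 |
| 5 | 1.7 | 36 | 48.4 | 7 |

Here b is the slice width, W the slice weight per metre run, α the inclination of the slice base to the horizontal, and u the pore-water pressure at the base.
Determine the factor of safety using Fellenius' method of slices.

FS = 3.76

Ordinary method of slices: FS = Σ[c'·Δl_i + (W_i cosα_i − u_i·Δl_i)·tanφ'] / Σ W_i sinα_i, with Δl_i = b_i / cosα_i.
Slice 1: Δl = 1.3/cos(-16.5°) = 1.356 m; N'_1 = 22·cos(-16.5°) − 6·1.356 = 13.0; c'Δl = 20.61; W sinα = -6.2
Slice 2: Δl = 3.1/cos(-0.8°) = 3.100 m; N'_2 = 209·cos(-0.8°) − 1·3.100 = 205.9; c'Δl = 47.12; W sinα = -2.9
Slice 3: Δl = 1.4/cos15.2° = 1.451 m; N'_3 = 92·cos15.2° − 21·1.451 = 58.3; c'Δl = 22.05; W sinα = 24.1
Slice 4: Δl = 2.4/cos29.7° = 2.763 m; N'_4 = 123·cos29.7° − 17·2.763 = 59.9; c'Δl = 42.00; W sinα = 60.9
Slice 5: Δl = 1.7/cos48.4° = 2.561 m; N'_5 = 36·cos48.4° − 7·2.561 = 6.0; c'Δl = 38.92; W sinα = 26.9
Σc'Δl = 170.7 kN/m; ΣN' = 343.0 kN/m; ΣW sinα = 102.8 kN/m
Resisting = 170.7 + 343.0·tan32.2° = 170.7 + 216.0 = 386.7 kN/m
FS = 386.7 / 102.8 = 3.761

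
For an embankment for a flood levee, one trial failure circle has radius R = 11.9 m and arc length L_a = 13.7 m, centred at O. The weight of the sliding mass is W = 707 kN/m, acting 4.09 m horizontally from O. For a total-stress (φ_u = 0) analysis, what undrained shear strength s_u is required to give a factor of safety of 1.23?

s_u = 21.8 kPa

FS = s_u·L_a·R / (W·d), so s_u = FS·W·d / (L_a·R).
s_u = 1.23·707·4.09 / (13.70·11.9) = 3556.7 / 163.03 = 21.82 kPa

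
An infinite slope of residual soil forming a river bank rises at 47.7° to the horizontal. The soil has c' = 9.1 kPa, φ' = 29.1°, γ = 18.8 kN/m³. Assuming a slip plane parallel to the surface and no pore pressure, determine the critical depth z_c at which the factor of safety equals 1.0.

z_c = 1.97 m

Setting FS = 1.00 in FS = [c' + γz cos²β tanφ'] / [γz sinβ cosβ] and solving for z:
z = c' / [γ cosβ (FS·sinβ − cosβ·tanφ')]
  = 9.1 / [18.8·cos47.7°·(1.00·sin47.7° − cos47.7°·tan29.1°)]
  = 9.1 / [18.8·0.6730·(1.00·0.7396 − 0.6730·0.5566)]
  = 9.1 / 4.6187 = 1.970 m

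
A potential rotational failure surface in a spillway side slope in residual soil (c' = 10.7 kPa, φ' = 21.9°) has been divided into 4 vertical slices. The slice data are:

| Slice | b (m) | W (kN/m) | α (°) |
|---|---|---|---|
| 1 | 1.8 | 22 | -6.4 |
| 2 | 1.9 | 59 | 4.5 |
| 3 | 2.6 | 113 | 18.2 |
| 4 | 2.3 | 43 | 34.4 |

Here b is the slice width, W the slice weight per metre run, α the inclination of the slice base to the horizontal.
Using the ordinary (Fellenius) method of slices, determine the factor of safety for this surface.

Ordinary method of slices: FS = Σ[c'·Δl_i + (W_i cosα_i)·tanφ'] / Σ W_i sinα_i, with Δl_i = b_i / cosα_i.
Slice 1: Δl = 1.8/cos(-6.4°) = 1.811 m; N'_1 = 22·cos(-6.4°) = 21.9; c'Δl = 19.38; W sinα = -2.5
Slice 2: Δl = 1.9/cos4.5° = 1.906 m; N'_2 = 59·cos4.5° = 58.8; c'Δl = 20.39; W sinα = 4.6
Slice 3: Δl = 2.6/cos18.2° = 2.737 m; N'_3 = 113·cos18.2° = 107.3; c'Δl = 29.29; W sinα = 35.3
Slice 4: Δl = 2.3/cos34.4° = 2.787 m; N'_4 = 43·cos34.4° = 35.5; c'Δl = 29.83; W sinα = 24.3
Σc'Δl = 98.9 kN/m; ΣN' = 223.5 kN/m; ΣW sinα = 61.8 kN/m
Resisting = 98.9 + 223.5·tan21.9° = 98.9 + 89.8 = 188.7 kN/m
FS = 188.7 / 61.8 = 3.056

FS = 3.06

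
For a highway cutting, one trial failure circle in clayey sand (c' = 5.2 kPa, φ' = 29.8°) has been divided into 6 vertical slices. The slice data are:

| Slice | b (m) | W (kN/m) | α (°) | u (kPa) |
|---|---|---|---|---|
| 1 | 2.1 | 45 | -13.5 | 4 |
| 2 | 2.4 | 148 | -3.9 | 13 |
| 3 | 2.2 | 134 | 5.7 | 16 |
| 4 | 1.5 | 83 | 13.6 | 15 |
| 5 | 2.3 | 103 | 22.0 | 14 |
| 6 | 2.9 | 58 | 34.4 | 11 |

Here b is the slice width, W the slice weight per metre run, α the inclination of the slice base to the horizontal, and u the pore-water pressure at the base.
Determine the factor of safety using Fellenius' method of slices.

Ordinary method of slices: FS = Σ[c'·Δl_i + (W_i cosα_i − u_i·Δl_i)·tanφ'] / Σ W_i sinα_i, with Δl_i = b_i / cosα_i.
Slice 1: Δl = 2.1/cos(-13.5°) = 2.160 m; N'_1 = 45·cos(-13.5°) − 4·2.160 = 35.1; c'Δl = 11.23; W sinα = -10.5
Slice 2: Δl = 2.4/cos(-3.9°) = 2.406 m; N'_2 = 148·cos(-3.9°) − 13·2.406 = 116.4; c'Δl = 12.51; W sinα = -10.1
Slice 3: Δl = 2.2/cos5.7° = 2.211 m; N'_3 = 134·cos5.7° − 16·2.211 = 98.0; c'Δl = 11.50; W sinα = 13.3
Slice 4: Δl = 1.5/cos13.6° = 1.543 m; N'_4 = 83·cos13.6° − 15·1.543 = 57.5; c'Δl = 8.03; W sinα = 19.5
Slice 5: Δl = 2.3/cos22.0° = 2.481 m; N'_5 = 103·cos22.0° − 14·2.481 = 60.8; c'Δl = 12.90; W sinα = 38.6
Slice 6: Δl = 2.9/cos34.4° = 3.515 m; N'_6 = 58·cos34.4° − 11·3.515 = 9.2; c'Δl = 18.28; W sinα = 32.8
Σc'Δl = 74.4 kN/m; ΣN' = 377.0 kN/m; ΣW sinα = 83.6 kN/m
Resisting = 74.4 + 377.0·tan29.8° = 74.4 + 215.9 = 290.3 kN/m
FS = 290.3 / 83.6 = 3.472

FS = 3.47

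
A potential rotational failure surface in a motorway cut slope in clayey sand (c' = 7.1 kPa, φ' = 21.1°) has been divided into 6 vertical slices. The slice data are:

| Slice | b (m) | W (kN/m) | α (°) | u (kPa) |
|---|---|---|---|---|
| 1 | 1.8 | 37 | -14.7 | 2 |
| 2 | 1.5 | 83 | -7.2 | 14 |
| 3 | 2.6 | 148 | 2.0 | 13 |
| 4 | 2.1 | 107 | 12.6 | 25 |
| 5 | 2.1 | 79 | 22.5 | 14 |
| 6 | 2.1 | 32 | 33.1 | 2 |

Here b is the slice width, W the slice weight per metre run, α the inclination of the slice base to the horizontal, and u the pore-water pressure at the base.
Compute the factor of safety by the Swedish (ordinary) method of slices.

FS = 3.82

Ordinary method of slices: FS = Σ[c'·Δl_i + (W_i cosα_i − u_i·Δl_i)·tanφ'] / Σ W_i sinα_i, with Δl_i = b_i / cosα_i.
Slice 1: Δl = 1.8/cos(-14.7°) = 1.861 m; N'_1 = 37·cos(-14.7°) − 2·1.861 = 32.1; c'Δl = 13.21; W sinα = -9.4
Slice 2: Δl = 1.5/cos(-7.2°) = 1.512 m; N'_2 = 83·cos(-7.2°) − 14·1.512 = 61.2; c'Δl = 10.73; W sinα = -10.4
Slice 3: Δl = 2.6/cos2.0° = 2.602 m; N'_3 = 148·cos2.0° − 13·2.602 = 114.1; c'Δl = 18.47; W sinα = 5.2
Slice 4: Δl = 2.1/cos12.6° = 2.152 m; N'_4 = 107·cos12.6° − 25·2.152 = 50.6; c'Δl = 15.28; W sinα = 23.3
Slice 5: Δl = 2.1/cos22.5° = 2.273 m; N'_5 = 79·cos22.5° − 14·2.273 = 41.2; c'Δl = 16.14; W sinα = 30.2
Slice 6: Δl = 2.1/cos33.1° = 2.507 m; N'_6 = 32·cos33.1° − 2·2.507 = 21.8; c'Δl = 17.80; W sinα = 17.5
Σc'Δl = 91.6 kN/m; ΣN' = 320.9 kN/m; ΣW sinα = 56.4 kN/m
Resisting = 91.6 + 320.9·tan21.1° = 91.6 + 123.8 = 215.5 kN/m
FS = 215.5 / 56.4 = 3.819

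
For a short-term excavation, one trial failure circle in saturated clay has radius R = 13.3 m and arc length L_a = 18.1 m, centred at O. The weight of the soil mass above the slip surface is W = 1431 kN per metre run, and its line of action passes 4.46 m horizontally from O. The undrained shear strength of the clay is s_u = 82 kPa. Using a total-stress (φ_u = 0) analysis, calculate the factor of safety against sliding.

Taking moments about the centre O, the resisting moment is provided by the undrained shear strength acting along the arc:
M_R = s_u·L_a·R = 82·18.10·13.3 = 19739.9 kN·m/m
M_D = W·d = 1431·4.46 = 6382.3 kN·m/m
FS = M_R / M_D = 19739.9 / 6382.3 = 3.093

FS = 3.09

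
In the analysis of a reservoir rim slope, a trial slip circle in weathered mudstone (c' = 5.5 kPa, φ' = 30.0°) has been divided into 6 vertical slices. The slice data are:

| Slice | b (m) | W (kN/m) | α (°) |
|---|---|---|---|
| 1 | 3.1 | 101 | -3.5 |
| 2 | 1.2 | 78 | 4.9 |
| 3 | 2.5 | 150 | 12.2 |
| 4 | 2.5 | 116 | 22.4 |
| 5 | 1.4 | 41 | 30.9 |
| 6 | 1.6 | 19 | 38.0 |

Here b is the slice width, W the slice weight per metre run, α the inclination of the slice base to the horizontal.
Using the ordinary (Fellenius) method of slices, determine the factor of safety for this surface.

FS = 3.22

Ordinary method of slices: FS = Σ[c'·Δl_i + (W_i cosα_i)·tanφ'] / Σ W_i sinα_i, with Δl_i = b_i / cosα_i.
Slice 1: Δl = 3.1/cos(-3.5°) = 3.106 m; N'_1 = 101·cos(-3.5°) = 100.8; c'Δl = 17.08; W sinα = -6.2
Slice 2: Δl = 1.2/cos4.9° = 1.204 m; N'_2 = 78·cos4.9° = 77.7; c'Δl = 6.62; W sinα = 6.7
Slice 3: Δl = 2.5/cos12.2° = 2.558 m; N'_3 = 150·cos12.2° = 146.6; c'Δl = 14.07; W sinα = 31.7
Slice 4: Δl = 2.5/cos22.4° = 2.704 m; N'_4 = 116·cos22.4° = 107.2; c'Δl = 14.87; W sinα = 44.2
Slice 5: Δl = 1.4/cos30.9° = 1.632 m; N'_5 = 41·cos30.9° = 35.2; c'Δl = 8.97; W sinα = 21.1
Slice 6: Δl = 1.6/cos38.0° = 2.030 m; N'_6 = 19·cos38.0° = 15.0; c'Δl = 11.17; W sinα = 11.7
Σc'Δl = 72.8 kN/m; ΣN' = 482.5 kN/m; ΣW sinα = 109.2 kN/m
Resisting = 72.8 + 482.5·tan30.0° = 72.8 + 278.6 = 351.4 kN/m
FS = 351.4 / 109.2 = 3.219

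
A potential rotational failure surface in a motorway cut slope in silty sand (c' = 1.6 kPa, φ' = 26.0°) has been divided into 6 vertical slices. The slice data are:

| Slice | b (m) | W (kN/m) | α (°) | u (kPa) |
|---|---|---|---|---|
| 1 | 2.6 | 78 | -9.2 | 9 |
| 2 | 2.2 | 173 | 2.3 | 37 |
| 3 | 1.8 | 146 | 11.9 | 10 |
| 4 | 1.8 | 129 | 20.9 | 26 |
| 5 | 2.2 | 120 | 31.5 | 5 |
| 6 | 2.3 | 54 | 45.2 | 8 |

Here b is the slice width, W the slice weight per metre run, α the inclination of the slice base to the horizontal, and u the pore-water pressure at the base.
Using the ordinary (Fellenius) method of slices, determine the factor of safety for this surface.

FS = 1.39

Ordinary method of slices: FS = Σ[c'·Δl_i + (W_i cosα_i − u_i·Δl_i)·tanφ'] / Σ W_i sinα_i, with Δl_i = b_i / cosα_i.
Slice 1: Δl = 2.6/cos(-9.2°) = 2.634 m; N'_1 = 78·cos(-9.2°) − 9·2.634 = 53.3; c'Δl = 4.21; W sinα = -12.5
Slice 2: Δl = 2.2/cos2.3° = 2.202 m; N'_2 = 173·cos2.3° − 37·2.202 = 91.4; c'Δl = 3.52; W sinα = 6.9
Slice 3: Δl = 1.8/cos11.9° = 1.840 m; N'_3 = 146·cos11.9° − 10·1.840 = 124.5; c'Δl = 2.94; W sinα = 30.1
Slice 4: Δl = 1.8/cos20.9° = 1.927 m; N'_4 = 129·cos20.9° − 26·1.927 = 70.4; c'Δl = 3.08; W sinα = 46.0
Slice 5: Δl = 2.2/cos31.5° = 2.580 m; N'_5 = 120·cos31.5° − 5·2.580 = 89.4; c'Δl = 4.13; W sinα = 62.7
Slice 6: Δl = 2.3/cos45.2° = 3.264 m; N'_6 = 54·cos45.2° − 8·3.264 = 11.9; c'Δl = 5.22; W sinα = 38.3
Σc'Δl = 23.1 kN/m; ΣN' = 440.9 kN/m; ΣW sinα = 171.6 kN/m
Resisting = 23.1 + 440.9·tan26.0° = 23.1 + 215.1 = 238.2 kN/m
FS = 238.2 / 171.6 = 1.388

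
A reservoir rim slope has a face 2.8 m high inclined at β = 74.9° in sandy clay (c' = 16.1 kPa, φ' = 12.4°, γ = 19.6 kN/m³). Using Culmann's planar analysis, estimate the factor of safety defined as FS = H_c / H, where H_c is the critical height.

H_c = (4c'/γ) · sinβ cosφ' / [1 − cos(β − φ')]
    = (4·16.1/19.6) · sin74.9°·cos12.4° / [1 − cos62.5°]
    = 3.286 · 0.9430 / 0.5383 = 5.76 m
FS = H_c / H = 5.76 / 2.8 = 2.056

FS = 2.06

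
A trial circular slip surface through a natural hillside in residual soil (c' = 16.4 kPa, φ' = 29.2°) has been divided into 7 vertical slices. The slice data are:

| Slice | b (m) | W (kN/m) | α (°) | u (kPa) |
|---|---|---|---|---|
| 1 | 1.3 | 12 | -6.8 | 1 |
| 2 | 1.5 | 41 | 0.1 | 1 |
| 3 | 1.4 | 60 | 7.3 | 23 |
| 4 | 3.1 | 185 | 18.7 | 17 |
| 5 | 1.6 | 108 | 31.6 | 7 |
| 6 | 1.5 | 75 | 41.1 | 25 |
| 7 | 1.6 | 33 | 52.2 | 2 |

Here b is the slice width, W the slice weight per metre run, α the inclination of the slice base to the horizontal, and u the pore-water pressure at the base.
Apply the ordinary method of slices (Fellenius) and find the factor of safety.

FS = 2.00

Ordinary method of slices: FS = Σ[c'·Δl_i + (W_i cosα_i − u_i·Δl_i)·tanφ'] / Σ W_i sinα_i, with Δl_i = b_i / cosα_i.
Slice 1: Δl = 1.3/cos(-6.8°) = 1.309 m; N'_1 = 12·cos(-6.8°) − 1·1.309 = 10.6; c'Δl = 21.47; W sinα = -1.4
Slice 2: Δl = 1.5/cos0.1° = 1.500 m; N'_2 = 41·cos0.1° − 1·1.500 = 39.5; c'Δl = 24.60; W sinα = 0.1
Slice 3: Δl = 1.4/cos7.3° = 1.411 m; N'_3 = 60·cos7.3° − 23·1.411 = 27.1; c'Δl = 23.15; W sinα = 7.6
Slice 4: Δl = 3.1/cos18.7° = 3.273 m; N'_4 = 185·cos18.7° − 17·3.273 = 119.6; c'Δl = 53.67; W sinα = 59.3
Slice 5: Δl = 1.6/cos31.6° = 1.879 m; N'_5 = 108·cos31.6° − 7·1.879 = 78.8; c'Δl = 30.81; W sinα = 56.6
Slice 6: Δl = 1.5/cos41.1° = 1.991 m; N'_6 = 75·cos41.1° − 25·1.991 = 6.8; c'Δl = 32.64; W sinα = 49.3
Slice 7: Δl = 1.6/cos52.2° = 2.611 m; N'_7 = 33·cos52.2° − 2·2.611 = 15.0; c'Δl = 42.81; W sinα = 26.1
Σc'Δl = 229.2 kN/m; ΣN' = 297.3 kN/m; ΣW sinα = 197.6 kN/m
Resisting = 229.2 + 297.3·tan29.2° = 229.2 + 166.2 = 395.3 kN/m
FS = 395.3 / 197.6 = 2.001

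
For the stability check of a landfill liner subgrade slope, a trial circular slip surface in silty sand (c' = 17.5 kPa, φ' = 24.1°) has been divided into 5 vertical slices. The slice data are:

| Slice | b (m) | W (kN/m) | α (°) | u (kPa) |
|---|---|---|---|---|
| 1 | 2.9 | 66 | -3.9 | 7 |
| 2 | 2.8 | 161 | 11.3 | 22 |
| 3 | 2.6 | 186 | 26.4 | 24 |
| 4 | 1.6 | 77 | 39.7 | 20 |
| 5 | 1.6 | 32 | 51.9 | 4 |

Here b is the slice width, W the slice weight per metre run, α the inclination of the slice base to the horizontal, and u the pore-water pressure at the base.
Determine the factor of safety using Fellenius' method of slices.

FS = 1.91

Ordinary method of slices: FS = Σ[c'·Δl_i + (W_i cosα_i − u_i·Δl_i)·tanφ'] / Σ W_i sinα_i, with Δl_i = b_i / cosα_i.
Slice 1: Δl = 2.9/cos(-3.9°) = 2.907 m; N'_1 = 66·cos(-3.9°) − 7·2.907 = 45.5; c'Δl = 50.87; W sinα = -4.5
Slice 2: Δl = 2.8/cos11.3° = 2.855 m; N'_2 = 161·cos11.3° − 22·2.855 = 95.1; c'Δl = 49.97; W sinα = 31.5
Slice 3: Δl = 2.6/cos26.4° = 2.903 m; N'_3 = 186·cos26.4° − 24·2.903 = 96.9; c'Δl = 50.80; W sinα = 82.7
Slice 4: Δl = 1.6/cos39.7° = 2.080 m; N'_4 = 77·cos39.7° − 20·2.080 = 17.7; c'Δl = 36.39; W sinα = 49.2
Slice 5: Δl = 1.6/cos51.9° = 2.593 m; N'_5 = 32·cos51.9° − 4·2.593 = 9.4; c'Δl = 45.38; W sinα = 25.2
Σc'Δl = 233.4 kN/m; ΣN' = 264.5 kN/m; ΣW sinα = 184.1 kN/m
Resisting = 233.4 + 264.5·tan24.1° = 233.4 + 118.3 = 351.7 kN/m
FS = 351.7 / 184.1 = 1.910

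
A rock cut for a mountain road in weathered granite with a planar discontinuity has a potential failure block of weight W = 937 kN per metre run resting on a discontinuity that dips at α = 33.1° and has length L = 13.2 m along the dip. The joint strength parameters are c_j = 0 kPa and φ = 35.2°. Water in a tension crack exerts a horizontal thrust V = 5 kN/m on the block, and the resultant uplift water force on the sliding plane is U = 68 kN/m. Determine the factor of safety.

Resolving the block weight along and normal to the plane and applying the Mohr–Coulomb strength on the joint:
N' = W cosα − U − V sinα = 937·cos33.1° − 68 − 5·sin33.1° = 714.2 kN/m
Driving force T = W sinα + V cosα = 937·sin33.1° + 5·cos33.1° = 515.9 kN/m
Resisting force R = c_j·L + N'·tanφ = 0·13.2 + 714.2·tan35.2° = 0.0 + 503.8 = 503.8 kN/m
FS = R / T = 503.8 / 515.9 = 0.977

FS = 0.98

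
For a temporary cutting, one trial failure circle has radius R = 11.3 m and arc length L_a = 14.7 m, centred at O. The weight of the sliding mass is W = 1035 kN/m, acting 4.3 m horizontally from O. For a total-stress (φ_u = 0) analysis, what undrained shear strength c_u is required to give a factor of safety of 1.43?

FS = c_u·L_a·R / (W·d), so c_u = FS·W·d / (L_a·R).
c_u = 1.43·1035·4.3 / (14.70·11.3) = 6364.2 / 166.11 = 38.31 kPa

c_u = 38.3 kPa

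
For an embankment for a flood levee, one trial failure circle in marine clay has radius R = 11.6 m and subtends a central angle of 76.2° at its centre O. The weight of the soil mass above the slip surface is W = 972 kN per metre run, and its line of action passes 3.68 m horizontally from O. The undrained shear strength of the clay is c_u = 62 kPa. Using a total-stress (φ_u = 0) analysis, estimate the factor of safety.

FS = 3.10

Taking moments about the centre O, the resisting moment is provided by the undrained shear strength acting along the arc:
Arc length L_a = R·θ = 11.6·(76.2°·π/180) = 11.6·1.3299 = 15.43 m
M_R = c_u·L_a·R = 62·15.43·11.6 = 11095.3 kN·m/m
M_D = W·d = 972·3.68 = 3577.0 kN·m/m
FS = M_R / M_D = 11095.3 / 3577.0 = 3.102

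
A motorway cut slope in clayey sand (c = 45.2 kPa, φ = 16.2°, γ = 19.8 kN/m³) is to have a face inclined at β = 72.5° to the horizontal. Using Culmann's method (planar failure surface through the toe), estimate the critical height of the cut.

Culmann's analysis gives the critical failure plane at α_cr = (β + φ)/2 = (72.5 + 16.2)/2 = 44.4°, and the critical height
H_c = (4c/γ) · sinβ cosφ / [1 − cos(β − φ)]
    = (4·45.2/19.8) · sin72.5°·cos16.2° / [1 − cos(56.3°)]
    = 9.131 · 0.9537·0.9603 / [1 − 0.5548]
    = 9.131 · 0.9158 / 0.4452
    = 18.79 m

H_c = 18.79 m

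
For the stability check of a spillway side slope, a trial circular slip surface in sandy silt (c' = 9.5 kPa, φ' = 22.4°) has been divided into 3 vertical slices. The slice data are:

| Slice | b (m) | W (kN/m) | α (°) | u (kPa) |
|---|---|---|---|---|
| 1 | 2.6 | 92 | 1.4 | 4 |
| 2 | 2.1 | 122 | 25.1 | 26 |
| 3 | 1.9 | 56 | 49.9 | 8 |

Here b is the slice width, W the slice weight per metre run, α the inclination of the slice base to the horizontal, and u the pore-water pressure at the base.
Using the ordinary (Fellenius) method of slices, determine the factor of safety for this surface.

Ordinary method of slices: FS = Σ[c'·Δl_i + (W_i cosα_i − u_i·Δl_i)·tanφ'] / Σ W_i sinα_i, with Δl_i = b_i / cosα_i.
Slice 1: Δl = 2.6/cos1.4° = 2.601 m; N'_1 = 92·cos1.4° − 4·2.601 = 81.6; c'Δl = 24.71; W sinα = 2.2
Slice 2: Δl = 2.1/cos25.1° = 2.319 m; N'_2 = 122·cos25.1° − 26·2.319 = 50.2; c'Δl = 22.03; W sinα = 51.8
Slice 3: Δl = 1.9/cos49.9° = 2.950 m; N'_3 = 56·cos49.9° − 8·2.950 = 12.5; c'Δl = 28.02; W sinα = 42.8
Σc'Δl = 74.8 kN/m; ΣN' = 144.2 kN/m; ΣW sinα = 96.8 kN/m
Resisting = 74.8 + 144.2·tan22.4° = 74.8 + 59.4 = 134.2 kN/m
FS = 134.2 / 96.8 = 1.386

FS = 1.39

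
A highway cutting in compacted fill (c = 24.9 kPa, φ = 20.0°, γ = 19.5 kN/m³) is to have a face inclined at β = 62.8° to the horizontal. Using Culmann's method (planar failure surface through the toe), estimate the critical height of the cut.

Culmann's analysis gives the critical failure plane at α_cr = (β + φ)/2 = (62.8 + 20.0)/2 = 41.4°, and the critical height
H_c = (4c/γ) · sinβ cosφ / [1 − cos(β − φ)]
    = (4·24.9/19.5) · sin62.8°·cos20.0° / [1 − cos(42.8°)]
    = 5.108 · 0.8894·0.9397 / [1 − 0.7337]
    = 5.108 · 0.8358 / 0.2663
    = 16.03 m

H_c = 16.03 m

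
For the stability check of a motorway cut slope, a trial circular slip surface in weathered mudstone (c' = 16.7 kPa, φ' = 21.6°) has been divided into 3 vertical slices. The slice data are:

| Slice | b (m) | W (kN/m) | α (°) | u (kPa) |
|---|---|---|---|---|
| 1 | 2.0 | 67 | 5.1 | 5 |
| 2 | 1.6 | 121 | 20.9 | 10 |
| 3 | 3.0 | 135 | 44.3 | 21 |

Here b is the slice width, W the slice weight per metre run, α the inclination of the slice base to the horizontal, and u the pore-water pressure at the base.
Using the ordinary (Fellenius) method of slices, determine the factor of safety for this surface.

Ordinary method of slices: FS = Σ[c'·Δl_i + (W_i cosα_i − u_i·Δl_i)·tanφ'] / Σ W_i sinα_i, with Δl_i = b_i / cosα_i.
Slice 1: Δl = 2.0/cos5.1° = 2.008 m; N'_1 = 67·cos5.1° − 5·2.008 = 56.7; c'Δl = 33.53; W sinα = 6.0
Slice 2: Δl = 1.6/cos20.9° = 1.713 m; N'_2 = 121·cos20.9° − 10·1.713 = 95.9; c'Δl = 28.60; W sinα = 43.2
Slice 3: Δl = 3.0/cos44.3° = 4.192 m; N'_3 = 135·cos44.3° − 21·4.192 = 8.6; c'Δl = 70.00; W sinα = 94.3
Σc'Δl = 132.1 kN/m; ΣN' = 161.2 kN/m; ΣW sinα = 143.4 kN/m
Resisting = 132.1 + 161.2·tan21.6° = 132.1 + 63.8 = 196.0 kN/m
FS = 196.0 / 143.4 = 1.366

FS = 1.37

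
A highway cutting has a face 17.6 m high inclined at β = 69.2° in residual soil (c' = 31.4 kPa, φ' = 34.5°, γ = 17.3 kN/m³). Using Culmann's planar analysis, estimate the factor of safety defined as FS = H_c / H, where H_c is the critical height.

H_c = (4c'/γ) · sinβ cosφ' / [1 − cos(β − φ')]
    = (4·31.4/17.3) · sin69.2°·cos34.5° / [1 − cos34.7°]
    = 7.260 · 0.7704 / 0.1779 = 31.45 m
FS = H_c / H = 31.45 / 17.6 = 1.787

FS = 1.79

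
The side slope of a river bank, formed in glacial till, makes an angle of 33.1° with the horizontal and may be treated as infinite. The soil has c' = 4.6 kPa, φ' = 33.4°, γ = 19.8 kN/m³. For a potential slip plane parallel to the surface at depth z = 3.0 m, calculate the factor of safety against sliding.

FS = 1.18

For an infinite slope with a slip plane parallel to the surface (no pore pressure): FS = [c' + γz cos²β tanφ'] / [γz sinβ cosβ].
γz = 19.8·3.0 = 59.40 kN/m²
Numerator = 4.6 + 59.40·cos²33.1°·tan33.4° = 4.6 + 59.40·0.7018·0.6594 = 32.086 kPa
Denominator = 59.40·sin33.1°·cos33.1° = 59.40·0.5461·0.8377 = 27.174 kPa
FS = 32.086 / 27.174 = 1.181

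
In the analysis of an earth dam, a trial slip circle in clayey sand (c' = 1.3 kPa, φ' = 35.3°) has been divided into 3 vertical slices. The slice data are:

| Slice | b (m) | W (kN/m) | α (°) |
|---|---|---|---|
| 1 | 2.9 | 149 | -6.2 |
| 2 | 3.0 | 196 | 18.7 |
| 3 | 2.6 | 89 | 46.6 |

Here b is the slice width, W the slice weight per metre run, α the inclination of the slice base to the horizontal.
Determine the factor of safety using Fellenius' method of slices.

FS = 2.62

Ordinary method of slices: FS = Σ[c'·Δl_i + (W_i cosα_i)·tanφ'] / Σ W_i sinα_i, with Δl_i = b_i / cosα_i.
Slice 1: Δl = 2.9/cos(-6.2°) = 2.917 m; N'_1 = 149·cos(-6.2°) = 148.1; c'Δl = 3.79; W sinα = -16.1
Slice 2: Δl = 3.0/cos18.7° = 3.167 m; N'_2 = 196·cos18.7° = 185.7; c'Δl = 4.12; W sinα = 62.8
Slice 3: Δl = 2.6/cos46.6° = 3.784 m; N'_3 = 89·cos46.6° = 61.2; c'Δl = 4.92; W sinα = 64.7
Σc'Δl = 12.8 kN/m; ΣN' = 394.9 kN/m; ΣW sinα = 111.4 kN/m
Resisting = 12.8 + 394.9·tan35.3° = 12.8 + 279.6 = 292.5 kN/m
FS = 292.5 / 111.4 = 2.625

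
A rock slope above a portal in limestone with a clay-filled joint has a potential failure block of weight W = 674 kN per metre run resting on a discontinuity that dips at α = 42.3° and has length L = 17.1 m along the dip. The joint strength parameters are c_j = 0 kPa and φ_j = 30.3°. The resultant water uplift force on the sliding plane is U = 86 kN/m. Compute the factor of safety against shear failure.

FS = 0.53

Resolving the block weight along and normal to the plane and applying the Mohr–Coulomb strength on the joint:
N' = W cosα − U = 674·cos42.3° − 86 = 412.5 kN/m
Driving force T = W sinα = 674·sin42.3° = 453.6 kN/m
Resisting force R = c_j·L + N'·tanφ_j = 0·17.1 + 412.5·tan30.3° = 0.0 + 241.1 = 241.1 kN/m
FS = R / T = 241.1 / 453.6 = 0.531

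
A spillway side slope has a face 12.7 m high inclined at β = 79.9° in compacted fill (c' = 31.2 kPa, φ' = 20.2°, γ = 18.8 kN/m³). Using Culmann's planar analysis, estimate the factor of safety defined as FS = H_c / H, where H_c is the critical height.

H_c = (4c'/γ) · sinβ cosφ' / [1 − cos(β − φ')]
    = (4·31.2/18.8) · sin79.9°·cos20.2° / [1 − cos59.7°]
    = 6.638 · 0.9239 / 0.4955 = 12.38 m
FS = H_c / H = 12.38 / 12.7 = 0.975

FS = 0.97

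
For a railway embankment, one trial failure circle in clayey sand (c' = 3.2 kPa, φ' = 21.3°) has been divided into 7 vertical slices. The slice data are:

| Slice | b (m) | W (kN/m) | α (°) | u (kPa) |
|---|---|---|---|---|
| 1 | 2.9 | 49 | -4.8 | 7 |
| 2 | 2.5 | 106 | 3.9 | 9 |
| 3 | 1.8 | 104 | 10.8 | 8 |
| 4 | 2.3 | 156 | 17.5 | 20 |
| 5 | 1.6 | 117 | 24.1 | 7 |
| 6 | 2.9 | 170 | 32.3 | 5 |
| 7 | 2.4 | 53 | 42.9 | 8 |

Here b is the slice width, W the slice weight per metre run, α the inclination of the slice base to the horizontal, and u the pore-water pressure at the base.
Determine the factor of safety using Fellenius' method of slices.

FS = 1.09

Ordinary method of slices: FS = Σ[c'·Δl_i + (W_i cosα_i − u_i·Δl_i)·tanφ'] / Σ W_i sinα_i, with Δl_i = b_i / cosα_i.
Slice 1: Δl = 2.9/cos(-4.8°) = 2.910 m; N'_1 = 49·cos(-4.8°) − 7·2.910 = 28.5; c'Δl = 9.31; W sinα = -4.1
Slice 2: Δl = 2.5/cos3.9° = 2.506 m; N'_2 = 106·cos3.9° − 9·2.506 = 83.2; c'Δl = 8.02; W sinα = 7.2
Slice 3: Δl = 1.8/cos10.8° = 1.832 m; N'_3 = 104·cos10.8° − 8·1.832 = 87.5; c'Δl = 5.86; W sinα = 19.5
Slice 4: Δl = 2.3/cos17.5° = 2.412 m; N'_4 = 156·cos17.5° − 20·2.412 = 100.5; c'Δl = 7.72; W sinα = 46.9
Slice 5: Δl = 1.6/cos24.1° = 1.753 m; N'_5 = 117·cos24.1° − 7·1.753 = 94.5; c'Δl = 5.61; W sinα = 47.8
Slice 6: Δl = 2.9/cos32.3° = 3.431 m; N'_6 = 170·cos32.3° − 5·3.431 = 126.5; c'Δl = 10.98; W sinα = 90.8
Slice 7: Δl = 2.4/cos42.9° = 3.276 m; N'_7 = 53·cos42.9° − 8·3.276 = 12.6; c'Δl = 10.48; W sinα = 36.1
Σc'Δl = 58.0 kN/m; ΣN' = 533.4 kN/m; ΣW sinα = 244.2 kN/m
Resisting = 58.0 + 533.4·tan21.3° = 58.0 + 208.0 = 265.9 kN/m
FS = 265.9 / 244.2 = 1.089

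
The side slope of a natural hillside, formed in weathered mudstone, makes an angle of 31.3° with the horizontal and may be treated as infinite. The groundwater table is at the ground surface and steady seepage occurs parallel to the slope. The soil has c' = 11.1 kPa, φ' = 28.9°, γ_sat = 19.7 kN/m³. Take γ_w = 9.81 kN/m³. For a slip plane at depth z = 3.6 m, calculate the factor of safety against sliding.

With seepage parallel to the slope and the water table at the surface, the effective normal stress on the slip plane uses the buoyant unit weight γ' = γ_sat − γ_w while the driving shear stress uses γ_sat:
FS = [c' + γ' z cos²β tanφ'] / [γ_sat z sinβ cosβ]
γ' = 19.7 − 9.81 = 9.89 kN/m³
Numerator = 11.1 + 9.89·3.6·cos²31.3°·tan28.9° = 11.1 + 9.89·3.6·0.7301·0.5520 = 25.450 kPa
Denominator = 19.7·3.6·sin31.3°·cos31.3° = 19.7·3.6·0.5195·0.8545 = 31.482 kPa
FS = 25.450 / 31.482 = 0.808

FS = 0.81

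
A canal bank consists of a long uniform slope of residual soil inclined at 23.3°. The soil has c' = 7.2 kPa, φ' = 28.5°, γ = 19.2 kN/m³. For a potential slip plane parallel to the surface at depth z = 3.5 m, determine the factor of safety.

For an infinite slope with a slip plane parallel to the surface (no pore pressure): FS = [c' + γz cos²β tanφ'] / [γz sinβ cosβ].
γz = 19.2·3.5 = 67.20 kN/m²
Numerator = 7.2 + 67.20·cos²23.3°·tan28.5° = 7.2 + 67.20·0.8435·0.5430 = 37.978 kPa
Denominator = 67.20·sin23.3°·cos23.3° = 67.20·0.3955·0.9184 = 24.413 kPa
FS = 37.978 / 24.413 = 1.556

FS = 1.56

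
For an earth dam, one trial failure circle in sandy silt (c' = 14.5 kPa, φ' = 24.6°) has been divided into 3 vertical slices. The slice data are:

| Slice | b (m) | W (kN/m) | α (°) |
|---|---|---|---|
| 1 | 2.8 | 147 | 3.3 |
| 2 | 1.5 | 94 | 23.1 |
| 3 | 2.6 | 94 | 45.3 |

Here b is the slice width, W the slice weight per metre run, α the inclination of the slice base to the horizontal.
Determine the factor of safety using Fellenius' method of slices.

FS = 2.27

Ordinary method of slices: FS = Σ[c'·Δl_i + (W_i cosα_i)·tanφ'] / Σ W_i sinα_i, with Δl_i = b_i / cosα_i.
Slice 1: Δl = 2.8/cos3.3° = 2.805 m; N'_1 = 147·cos3.3° = 146.8; c'Δl = 40.67; W sinα = 8.5
Slice 2: Δl = 1.5/cos23.1° = 1.631 m; N'_2 = 94·cos23.1° = 86.5; c'Δl = 23.65; W sinα = 36.9
Slice 3: Δl = 2.6/cos45.3° = 3.696 m; N'_3 = 94·cos45.3° = 66.1; c'Δl = 53.60; W sinα = 66.8
Σc'Δl = 117.9 kN/m; ΣN' = 299.3 kN/m; ΣW sinα = 112.2 kN/m
Resisting = 117.9 + 299.3·tan24.6° = 117.9 + 137.0 = 255.0 kN/m
FS = 255.0 / 112.2 = 2.273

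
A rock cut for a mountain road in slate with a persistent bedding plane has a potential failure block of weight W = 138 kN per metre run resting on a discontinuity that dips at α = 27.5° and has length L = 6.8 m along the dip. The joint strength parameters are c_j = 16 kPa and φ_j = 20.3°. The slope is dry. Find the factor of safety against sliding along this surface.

FS = 2.42

Resolving the block weight along and normal to the plane and applying the Mohr–Coulomb strength on the joint:
N' = W cosα = 138·cos27.5° = 122.4 kN/m
Driving force T = W sinα = 138·sin27.5° = 63.7 kN/m
Resisting force R = c_j·L + N'·tanφ_j = 16·6.8 + 122.4·tan20.3° = 108.8 + 45.3 = 154.1 kN/m
FS = R / T = 154.1 / 63.7 = 2.418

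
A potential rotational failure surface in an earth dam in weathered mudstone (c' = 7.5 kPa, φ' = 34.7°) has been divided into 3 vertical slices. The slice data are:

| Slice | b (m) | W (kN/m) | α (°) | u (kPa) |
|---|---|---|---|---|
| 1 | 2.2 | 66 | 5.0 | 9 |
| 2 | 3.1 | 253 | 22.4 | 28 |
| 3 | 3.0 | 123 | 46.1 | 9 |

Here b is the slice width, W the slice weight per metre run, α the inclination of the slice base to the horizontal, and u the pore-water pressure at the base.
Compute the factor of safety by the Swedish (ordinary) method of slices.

FS = 1.23

Ordinary method of slices: FS = Σ[c'·Δl_i + (W_i cosα_i − u_i·Δl_i)·tanφ'] / Σ W_i sinα_i, with Δl_i = b_i / cosα_i.
Slice 1: Δl = 2.2/cos5.0° = 2.208 m; N'_1 = 66·cos5.0° − 9·2.208 = 45.9; c'Δl = 16.56; W sinα = 5.8
Slice 2: Δl = 3.1/cos22.4° = 3.353 m; N'_2 = 253·cos22.4° − 28·3.353 = 140.0; c'Δl = 25.15; W sinα = 96.4
Slice 3: Δl = 3.0/cos46.1° = 4.326 m; N'_3 = 123·cos46.1° − 9·4.326 = 46.3; c'Δl = 32.45; W sinα = 88.6
Σc'Δl = 74.2 kN/m; ΣN' = 232.2 kN/m; ΣW sinα = 190.8 kN/m
Resisting = 74.2 + 232.2·tan34.7° = 74.2 + 160.8 = 235.0 kN/m
FS = 235.0 / 190.8 = 1.232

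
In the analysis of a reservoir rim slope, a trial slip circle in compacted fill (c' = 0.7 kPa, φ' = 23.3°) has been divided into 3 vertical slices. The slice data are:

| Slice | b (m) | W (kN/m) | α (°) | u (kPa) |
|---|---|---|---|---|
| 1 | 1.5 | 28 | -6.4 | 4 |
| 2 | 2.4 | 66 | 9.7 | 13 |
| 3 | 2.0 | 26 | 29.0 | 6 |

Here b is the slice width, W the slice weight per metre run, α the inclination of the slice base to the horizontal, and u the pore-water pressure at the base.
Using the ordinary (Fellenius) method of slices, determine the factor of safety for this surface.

Ordinary method of slices: FS = Σ[c'·Δl_i + (W_i cosα_i − u_i·Δl_i)·tanφ'] / Σ W_i sinα_i, with Δl_i = b_i / cosα_i.
Slice 1: Δl = 1.5/cos(-6.4°) = 1.509 m; N'_1 = 28·cos(-6.4°) − 4·1.509 = 21.8; c'Δl = 1.06; W sinα = -3.1
Slice 2: Δl = 2.4/cos9.7° = 2.435 m; N'_2 = 66·cos9.7° − 13·2.435 = 33.4; c'Δl = 1.70; W sinα = 11.1
Slice 3: Δl = 2.0/cos29.0° = 2.287 m; N'_3 = 26·cos29.0° − 6·2.287 = 9.0; c'Δl = 1.60; W sinα = 12.6
Σc'Δl = 4.4 kN/m; ΣN' = 64.2 kN/m; ΣW sinα = 20.6 kN/m
Resisting = 4.4 + 64.2·tan23.3° = 4.4 + 27.7 = 32.0 kN/m
FS = 32.0 / 20.6 = 1.554

FS = 1.55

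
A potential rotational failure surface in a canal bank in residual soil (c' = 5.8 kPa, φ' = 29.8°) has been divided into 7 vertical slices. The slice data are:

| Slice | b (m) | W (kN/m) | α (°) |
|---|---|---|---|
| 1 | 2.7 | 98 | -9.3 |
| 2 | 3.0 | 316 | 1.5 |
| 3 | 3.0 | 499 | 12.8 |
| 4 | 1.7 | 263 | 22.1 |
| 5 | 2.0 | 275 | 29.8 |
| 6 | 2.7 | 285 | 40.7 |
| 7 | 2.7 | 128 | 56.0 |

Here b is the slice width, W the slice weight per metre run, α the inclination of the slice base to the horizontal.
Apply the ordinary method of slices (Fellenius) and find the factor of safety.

Ordinary method of slices: FS = Σ[c'·Δl_i + (W_i cosα_i)·tanφ'] / Σ W_i sinα_i, with Δl_i = b_i / cosα_i.
Slice 1: Δl = 2.7/cos(-9.3°) = 2.736 m; N'_1 = 98·cos(-9.3°) = 96.7; c'Δl = 15.87; W sinα = -15.8
Slice 2: Δl = 3.0/cos1.5° = 3.001 m; N'_2 = 316·cos1.5° = 315.9; c'Δl = 17.41; W sinα = 8.3
Slice 3: Δl = 3.0/cos12.8° = 3.076 m; N'_3 = 499·cos12.8° = 486.6; c'Δl = 17.84; W sinα = 110.6
Slice 4: Δl = 1.7/cos22.1° = 1.835 m; N'_4 = 263·cos22.1° = 243.7; c'Δl = 10.64; W sinα = 98.9
Slice 5: Δl = 2.0/cos29.8° = 2.305 m; N'_5 = 275·cos29.8° = 238.6; c'Δl = 13.37; W sinα = 136.7
Slice 6: Δl = 2.7/cos40.7° = 3.561 m; N'_6 = 285·cos40.7° = 216.1; c'Δl = 20.66; W sinα = 185.8
Slice 7: Δl = 2.7/cos56.0° = 4.828 m; N'_7 = 128·cos56.0° = 71.6; c'Δl = 28.00; W sinα = 106.1
Σc'Δl = 123.8 kN/m; ΣN' = 1669.2 kN/m; ΣW sinα = 630.6 kN/m
Resisting = 123.8 + 1669.2·tan29.8° = 123.8 + 955.9 = 1079.7 kN/m
FS = 1079.7 / 630.6 = 1.712

FS = 1.71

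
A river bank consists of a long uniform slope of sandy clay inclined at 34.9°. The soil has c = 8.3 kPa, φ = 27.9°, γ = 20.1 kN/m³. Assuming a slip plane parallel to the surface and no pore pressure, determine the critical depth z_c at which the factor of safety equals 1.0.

Setting FS = 1.00 in FS = [c + γz cos²β tanφ] / [γz sinβ cosβ] and solving for z:
z = c / [γ cosβ (FS·sinβ − cosβ·tanφ)]
  = 8.3 / [20.1·cos34.9°·(1.00·sin34.9° − cos34.9°·tan27.9°)]
  = 8.3 / [20.1·0.8202·(1.00·0.5721 − 0.8202·0.5295)]
  = 8.3 / 2.2733 = 3.651 m

z_c = 3.65 m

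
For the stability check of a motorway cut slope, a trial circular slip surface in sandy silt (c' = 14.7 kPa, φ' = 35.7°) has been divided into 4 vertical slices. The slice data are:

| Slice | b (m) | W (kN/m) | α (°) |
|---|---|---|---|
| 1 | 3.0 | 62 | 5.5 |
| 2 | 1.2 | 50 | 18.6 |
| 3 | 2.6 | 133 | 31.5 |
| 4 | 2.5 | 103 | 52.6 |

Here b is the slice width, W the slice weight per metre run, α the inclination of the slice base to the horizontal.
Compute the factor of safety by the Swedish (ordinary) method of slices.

Ordinary method of slices: FS = Σ[c'·Δl_i + (W_i cosα_i)·tanφ'] / Σ W_i sinα_i, with Δl_i = b_i / cosα_i.
Slice 1: Δl = 3.0/cos5.5° = 3.014 m; N'_1 = 62·cos5.5° = 61.7; c'Δl = 44.30; W sinα = 5.9
Slice 2: Δl = 1.2/cos18.6° = 1.266 m; N'_2 = 50·cos18.6° = 47.4; c'Δl = 18.61; W sinα = 15.9
Slice 3: Δl = 2.6/cos31.5° = 3.049 m; N'_3 = 133·cos31.5° = 113.4; c'Δl = 44.83; W sinα = 69.5
Slice 4: Δl = 2.5/cos52.6° = 4.116 m; N'_4 = 103·cos52.6° = 62.6; c'Δl = 60.51; W sinα = 81.8
Σc'Δl = 168.2 kN/m; ΣN' = 285.1 kN/m; ΣW sinα = 173.2 kN/m
Resisting = 168.2 + 285.1·tan35.7° = 168.2 + 204.8 = 373.1 kN/m
FS = 373.1 / 173.2 = 2.154

FS = 2.15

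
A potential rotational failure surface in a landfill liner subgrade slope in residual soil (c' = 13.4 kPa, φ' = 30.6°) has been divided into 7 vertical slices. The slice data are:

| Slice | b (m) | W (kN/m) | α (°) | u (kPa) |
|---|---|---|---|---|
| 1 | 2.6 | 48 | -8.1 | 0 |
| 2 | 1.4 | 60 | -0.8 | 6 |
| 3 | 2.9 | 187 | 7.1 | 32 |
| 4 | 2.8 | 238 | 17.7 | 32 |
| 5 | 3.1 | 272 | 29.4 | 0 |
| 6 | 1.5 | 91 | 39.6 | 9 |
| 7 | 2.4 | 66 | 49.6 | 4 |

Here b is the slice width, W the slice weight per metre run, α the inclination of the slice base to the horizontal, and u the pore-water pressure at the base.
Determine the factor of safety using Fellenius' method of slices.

Ordinary method of slices: FS = Σ[c'·Δl_i + (W_i cosα_i − u_i·Δl_i)·tanφ'] / Σ W_i sinα_i, with Δl_i = b_i / cosα_i.
Slice 1: Δl = 2.6/cos(-8.1°) = 2.626 m; N'_1 = 48·cos(-8.1°) − 0·2.626 = 47.5; c'Δl = 35.19; W sinα = -6.8
Slice 2: Δl = 1.4/cos(-0.8°) = 1.400 m; N'_2 = 60·cos(-0.8°) − 6·1.400 = 51.6; c'Δl = 18.76; W sinα = -0.8
Slice 3: Δl = 2.9/cos7.1° = 2.922 m; N'_3 = 187·cos7.1° − 32·2.922 = 92.0; c'Δl = 39.16; W sinα = 23.1
Slice 4: Δl = 2.8/cos17.7° = 2.939 m; N'_4 = 238·cos17.7° − 32·2.939 = 132.7; c'Δl = 39.38; W sinα = 72.4
Slice 5: Δl = 3.1/cos29.4° = 3.558 m; N'_5 = 272·cos29.4° − 0·3.558 = 237.0; c'Δl = 47.68; W sinα = 133.5
Slice 6: Δl = 1.5/cos39.6° = 1.947 m; N'_6 = 91·cos39.6° − 9·1.947 = 52.6; c'Δl = 26.09; W sinα = 58.0
Slice 7: Δl = 2.4/cos49.6° = 3.703 m; N'_7 = 66·cos49.6° − 4·3.703 = 28.0; c'Δl = 49.62; W sinα = 50.3
Σc'Δl = 255.9 kN/m; ΣN' = 641.4 kN/m; ΣW sinα = 329.7 kN/m
Resisting = 255.9 + 641.4·tan30.6° = 255.9 + 379.3 = 635.2 kN/m
FS = 635.2 / 329.7 = 1.927

FS = 1.93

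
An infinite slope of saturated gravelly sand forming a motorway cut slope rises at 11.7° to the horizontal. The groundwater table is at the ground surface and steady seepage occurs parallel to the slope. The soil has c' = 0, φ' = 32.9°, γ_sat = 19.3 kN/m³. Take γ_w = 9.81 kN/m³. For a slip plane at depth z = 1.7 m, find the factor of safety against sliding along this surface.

With seepage parallel to the slope and the water table at the surface, the effective normal stress on the slip plane uses the buoyant unit weight γ' = γ_sat − γ_w while the driving shear stress uses γ_sat:
FS = [c' + γ' z cos²β tanφ'] / [γ_sat z sinβ cosβ]
(For c' = 0 this reduces to FS = (γ'/γ_sat)·tanφ'/tanβ.)
γ' = 19.3 − 9.81 = 9.49 kN/m³
Numerator = 0.0 + 9.49·1.7·cos²11.7°·tan32.9° = 0.0 + 9.49·1.7·0.9589·0.6469 = 10.008 kPa
Denominator = 19.3·1.7·sin11.7°·cos11.7° = 19.3·1.7·0.2028·0.9792 = 6.515 kPa
FS = 10.008 / 6.515 = 1.536

FS = 1.54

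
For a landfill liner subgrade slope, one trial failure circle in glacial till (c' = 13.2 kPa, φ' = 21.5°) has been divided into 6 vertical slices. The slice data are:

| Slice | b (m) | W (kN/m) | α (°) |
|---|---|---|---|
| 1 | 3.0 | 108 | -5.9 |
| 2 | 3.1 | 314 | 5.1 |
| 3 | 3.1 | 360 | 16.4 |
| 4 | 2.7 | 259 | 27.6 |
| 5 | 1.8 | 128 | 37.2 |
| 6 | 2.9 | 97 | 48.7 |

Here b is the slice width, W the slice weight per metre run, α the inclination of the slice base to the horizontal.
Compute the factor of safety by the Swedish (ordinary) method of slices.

FS = 1.82

Ordinary method of slices: FS = Σ[c'·Δl_i + (W_i cosα_i)·tanφ'] / Σ W_i sinα_i, with Δl_i = b_i / cosα_i.
Slice 1: Δl = 3.0/cos(-5.9°) = 3.016 m; N'_1 = 108·cos(-5.9°) = 107.4; c'Δl = 39.81; W sinα = -11.1
Slice 2: Δl = 3.1/cos5.1° = 3.112 m; N'_2 = 314·cos5.1° = 312.8; c'Δl = 41.08; W sinα = 27.9
Slice 3: Δl = 3.1/cos16.4° = 3.231 m; N'_3 = 360·cos16.4° = 345.4; c'Δl = 42.66; W sinα = 101.6
Slice 4: Δl = 2.7/cos27.6° = 3.047 m; N'_4 = 259·cos27.6° = 229.5; c'Δl = 40.22; W sinα = 120.0
Slice 5: Δl = 1.8/cos37.2° = 2.260 m; N'_5 = 128·cos37.2° = 102.0; c'Δl = 29.83; W sinα = 77.4
Slice 6: Δl = 2.9/cos48.7° = 4.394 m; N'_6 = 97·cos48.7° = 64.0; c'Δl = 58.00; W sinα = 72.9
Σc'Δl = 251.6 kN/m; ΣN' = 1161.0 kN/m; ΣW sinα = 388.7 kN/m
Resisting = 251.6 + 1161.0·tan21.5° = 251.6 + 457.3 = 708.9 kN/m
FS = 708.9 / 388.7 = 1.824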